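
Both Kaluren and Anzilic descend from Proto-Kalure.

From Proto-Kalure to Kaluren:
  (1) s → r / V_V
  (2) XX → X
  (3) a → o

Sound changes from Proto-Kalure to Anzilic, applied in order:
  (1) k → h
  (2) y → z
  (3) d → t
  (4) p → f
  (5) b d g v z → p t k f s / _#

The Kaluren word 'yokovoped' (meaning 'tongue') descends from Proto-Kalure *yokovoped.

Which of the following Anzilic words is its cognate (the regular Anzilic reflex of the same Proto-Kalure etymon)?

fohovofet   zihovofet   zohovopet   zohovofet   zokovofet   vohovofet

Anzilic: *yokovoped
  yokovoped → yohovoped   [unconditioned shift]
  yohovoped → zohovoped   [unconditioned shift]
  zohovoped → zohovopet   [unconditioned shift]
  zohovopet → zohovofet   [unconditioned shift]
  zohovofet (rule 5 does not apply)
  giving Anzilic zohovofet.
Only 'zohovofet' matches the regular Anzilic development of *yokovoped.

zohovofet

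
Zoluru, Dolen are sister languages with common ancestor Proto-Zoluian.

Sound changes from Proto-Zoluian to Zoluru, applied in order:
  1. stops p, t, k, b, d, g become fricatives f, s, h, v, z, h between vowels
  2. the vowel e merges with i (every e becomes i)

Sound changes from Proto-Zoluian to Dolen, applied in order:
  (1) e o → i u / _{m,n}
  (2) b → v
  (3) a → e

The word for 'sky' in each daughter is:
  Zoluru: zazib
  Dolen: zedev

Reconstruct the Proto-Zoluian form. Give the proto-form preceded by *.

Position 3: Zoluru has z, Dolen has d. Dolen preserves d here (none of its changes turn any other segment into d), so the proto-segment is *d.
Position 5: Zoluru has b, Dolen has v. Zoluru preserves b here (none of its changes turn any other segment into b), so the proto-segment is *b.
Continuing position by position gives *zadeb; check it forward:
Zoluru: start from *zadeb.
  rule 1 (intervocalic lenition): zadeb → zazeb
  rule 2 (vowel merger): zazeb → zazib
  ⇒ Zoluru zazib
Dolen: *zadeb > zadev > zedev  (by unconditioned shift, vowel merger)
*zadeb is the unique common source.

*zadeb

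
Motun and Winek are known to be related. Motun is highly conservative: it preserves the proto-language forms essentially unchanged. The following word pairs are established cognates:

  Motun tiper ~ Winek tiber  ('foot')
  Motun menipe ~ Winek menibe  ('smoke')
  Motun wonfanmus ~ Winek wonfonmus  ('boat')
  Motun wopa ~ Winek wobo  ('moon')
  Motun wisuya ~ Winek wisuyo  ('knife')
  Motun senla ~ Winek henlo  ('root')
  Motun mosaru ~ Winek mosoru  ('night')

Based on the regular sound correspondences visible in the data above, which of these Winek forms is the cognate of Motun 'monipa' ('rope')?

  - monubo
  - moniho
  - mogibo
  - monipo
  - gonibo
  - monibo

monibo

wopa ~ wobo — Motun p corresponds to Winek b between vowels (before a back vowel).
wopa ~ wobo, wisuya ~ wisuyo — Motun a corresponds to Winek o word-finally.
Applying these to Motun 'monipa':
  monipa → moniba   (p→b between vowels (before a back vowel))
  moniba → monibo   (a→o word-finally)
So the Winek cognate is 'monibo'.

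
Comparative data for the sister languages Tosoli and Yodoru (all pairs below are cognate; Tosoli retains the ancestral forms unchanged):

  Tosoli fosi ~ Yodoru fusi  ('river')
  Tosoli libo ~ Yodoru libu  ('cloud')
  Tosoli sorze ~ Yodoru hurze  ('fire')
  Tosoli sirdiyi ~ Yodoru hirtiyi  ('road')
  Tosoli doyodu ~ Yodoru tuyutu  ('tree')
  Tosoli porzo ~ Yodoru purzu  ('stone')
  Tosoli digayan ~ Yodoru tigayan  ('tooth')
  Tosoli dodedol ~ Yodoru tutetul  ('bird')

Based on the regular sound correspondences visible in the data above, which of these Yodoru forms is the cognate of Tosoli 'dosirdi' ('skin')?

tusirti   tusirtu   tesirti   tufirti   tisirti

tusirti

doyodu ~ tuyutu, dodedol ~ tutetul — Tosoli d corresponds to Yodoru t word-initially before a back vowel.
fosi ~ fusi, doyodu ~ tuyutu — Tosoli o corresponds to Yodoru u after a consonant, before a consonant other than r, m, n, p, b, f, v.
sirdiyi ~ hirtiyi — Tosoli d corresponds to Yodoru t after a consonant, before a front vowel.
Applying these to Tosoli 'dosirdi':
  dosirdi → tosirdi   (d→t word-initially before a back vowel)
  tosirdi → tusirdi   (o→u after a consonant, before a consonant other than r, m, n, p, b, f, v)
  tusirdi → tusirti   (d→t after a consonant, before a front vowel)
So the Yodoru cognate is 'tusirti'.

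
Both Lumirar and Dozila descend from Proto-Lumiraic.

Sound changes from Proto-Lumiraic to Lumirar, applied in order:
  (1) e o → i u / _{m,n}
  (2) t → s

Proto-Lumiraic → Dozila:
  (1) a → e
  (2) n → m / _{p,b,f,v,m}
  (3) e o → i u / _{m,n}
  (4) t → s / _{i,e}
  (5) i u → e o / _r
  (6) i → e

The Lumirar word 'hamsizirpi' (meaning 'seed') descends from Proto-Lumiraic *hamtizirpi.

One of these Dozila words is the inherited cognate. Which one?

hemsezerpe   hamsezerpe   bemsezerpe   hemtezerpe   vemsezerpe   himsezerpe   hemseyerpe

Dozila: *hamtizirpi > hemtizirpi > himtizirpi > himsizirpi > himsizerpi > hemsezerpe  (by vowel merger, pre-nasal raising, palatalisation, pre-rhotic lowering, vowel merger)
The other candidates each miss or misapply at least one Dozila change.

hemsezerpe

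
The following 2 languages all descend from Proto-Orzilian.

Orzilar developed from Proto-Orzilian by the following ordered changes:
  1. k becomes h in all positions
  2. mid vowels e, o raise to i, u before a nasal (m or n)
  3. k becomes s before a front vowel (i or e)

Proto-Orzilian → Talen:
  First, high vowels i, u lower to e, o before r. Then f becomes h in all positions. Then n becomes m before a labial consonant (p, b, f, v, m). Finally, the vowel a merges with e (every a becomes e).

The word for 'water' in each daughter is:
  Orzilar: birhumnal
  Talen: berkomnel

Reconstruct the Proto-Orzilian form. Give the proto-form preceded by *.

*birkomnal

Position 2: Orzilar has i, Talen has e. Taking the neighbouring segments as reconstructed: Orzilar i can only go back to *i; Talen e could go back to *a or *e or *i — the one source consistent with every daughter is *i.
Position 8: Orzilar has a, Talen has e. Orzilar preserves a here (none of its changes turn any other segment into a), so the proto-segment is *a.
Position 4: Orzilar has h, Talen has k. Talen preserves k here (none of its changes turn any other segment into k), so the proto-segment is *k.
Continuing position by position gives *birkomnal; check it forward:
Orzilar: *birkomnal > birhomnal > birhumnal  (by unconditioned shift, pre-nasal raising)
Talen: *birkomnal > berkomnal > berkomnel  (by pre-rhotic lowering, vowel merger)
Only *birkomnal yields all of Orzilar birhumnal, Talen berkomnel.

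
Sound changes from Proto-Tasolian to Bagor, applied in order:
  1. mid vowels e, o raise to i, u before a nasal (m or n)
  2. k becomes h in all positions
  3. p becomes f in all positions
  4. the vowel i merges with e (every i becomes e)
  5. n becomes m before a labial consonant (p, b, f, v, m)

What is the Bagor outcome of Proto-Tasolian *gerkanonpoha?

gerhanumfoha

Bagor: *gerkanonpoha
  gerkanonpoha → gerkanunpoha   [pre-nasal raising]
  gerkanunpoha → gerhanunpoha   [unconditioned shift]
  gerhanunpoha → gerhanunfoha   [unconditioned shift]
  gerhanunfoha (rule 4 does not apply)
  gerhanunfoha → gerhanumfoha   [nasal place assimilation]
  giving Bagor gerhanumfoha.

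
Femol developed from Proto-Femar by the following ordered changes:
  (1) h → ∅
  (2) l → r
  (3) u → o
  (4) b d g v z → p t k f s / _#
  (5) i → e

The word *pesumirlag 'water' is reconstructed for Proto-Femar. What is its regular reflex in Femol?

Femol: *pesumirlag
  pesumirlag (rule 1 does not apply)
  pesumirlag → pesumirrag   [unconditioned shift]
  pesumirrag → pesomirrag   [vowel merger]
  pesomirrag → pesomirrak   [final devoicing]
  pesomirrak → pesomerrak   [vowel merger]
  giving Femol pesomerrak.

pesomerrak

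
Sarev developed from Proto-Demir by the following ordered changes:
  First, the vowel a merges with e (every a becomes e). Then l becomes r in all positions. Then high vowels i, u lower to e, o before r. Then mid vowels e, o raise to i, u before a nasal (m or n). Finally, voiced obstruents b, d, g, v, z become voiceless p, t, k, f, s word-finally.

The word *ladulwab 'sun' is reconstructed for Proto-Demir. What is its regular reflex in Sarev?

Sarev: *ladulwab
  ladulwab → ledulweb   [vowel merger]
  ledulweb → redurweb   [unconditioned shift]
  redurweb → redorweb   [pre-rhotic lowering]
  redorweb (rule 4 does not apply)
  redorweb → redorwep   [final devoicing]
  giving Sarev redorwep.

redorwep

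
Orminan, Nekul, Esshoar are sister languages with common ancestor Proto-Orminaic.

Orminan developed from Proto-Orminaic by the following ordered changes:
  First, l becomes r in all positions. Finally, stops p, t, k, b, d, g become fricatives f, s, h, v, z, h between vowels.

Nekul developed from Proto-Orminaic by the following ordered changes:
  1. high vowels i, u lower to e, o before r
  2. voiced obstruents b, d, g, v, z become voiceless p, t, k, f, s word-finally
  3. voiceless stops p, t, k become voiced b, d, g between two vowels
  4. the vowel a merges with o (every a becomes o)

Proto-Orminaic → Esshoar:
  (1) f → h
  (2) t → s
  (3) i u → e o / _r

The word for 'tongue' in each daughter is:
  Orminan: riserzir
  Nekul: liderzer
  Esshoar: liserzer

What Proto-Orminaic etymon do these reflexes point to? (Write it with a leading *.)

*literzir

Position 3: Orminan has s, Nekul has d, Esshoar has s. Taking the neighbouring segments as reconstructed: Orminan s could go back to *t or *s; Nekul d could go back to *t or *d; Esshoar s could go back to *t or *s — the one source consistent with every daughter is *t.
Position 7: Orminan has i, Nekul has e, Esshoar has e. Orminan preserves i here (none of its changes turn any other segment into i), so the proto-segment is *i.
Continuing position by position gives *literzir; check it forward:
Orminan: start from *literzir.
  rule 1 (unconditioned shift): literzir → riterzir
  rule 2 (intervocalic lenition): riterzir → riserzir
  ⇒ Orminan riserzir
Nekul: *literzir > literzer > liderzer  (by pre-rhotic lowering, intervocalic voicing)
Esshoar: *literzir > liserzir > liserzer  (by unconditioned shift, pre-rhotic lowering)
No other proto-form is consistent with every reflex, so the reconstruction is *literzir.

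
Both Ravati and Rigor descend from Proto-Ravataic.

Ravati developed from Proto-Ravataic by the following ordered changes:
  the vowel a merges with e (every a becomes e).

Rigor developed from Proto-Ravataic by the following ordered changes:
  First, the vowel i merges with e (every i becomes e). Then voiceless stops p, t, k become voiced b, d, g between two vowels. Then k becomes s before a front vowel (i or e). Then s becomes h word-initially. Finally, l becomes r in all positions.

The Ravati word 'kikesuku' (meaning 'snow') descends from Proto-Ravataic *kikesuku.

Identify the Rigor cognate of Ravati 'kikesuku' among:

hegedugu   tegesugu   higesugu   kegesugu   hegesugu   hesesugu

hegesugu

Rigor: *kikesuku
  kikesuku → kekesuku   [vowel merger]
  kekesuku → kegesugu   [intervocalic voicing]
  kegesugu → segesugu   [palatalisation]
  segesugu → hegesugu   [debuccalisation]
  hegesugu (rule 5 does not apply)
  giving Rigor hegesugu.
Only 'hegesugu' matches the regular Rigor development of *kikesuku.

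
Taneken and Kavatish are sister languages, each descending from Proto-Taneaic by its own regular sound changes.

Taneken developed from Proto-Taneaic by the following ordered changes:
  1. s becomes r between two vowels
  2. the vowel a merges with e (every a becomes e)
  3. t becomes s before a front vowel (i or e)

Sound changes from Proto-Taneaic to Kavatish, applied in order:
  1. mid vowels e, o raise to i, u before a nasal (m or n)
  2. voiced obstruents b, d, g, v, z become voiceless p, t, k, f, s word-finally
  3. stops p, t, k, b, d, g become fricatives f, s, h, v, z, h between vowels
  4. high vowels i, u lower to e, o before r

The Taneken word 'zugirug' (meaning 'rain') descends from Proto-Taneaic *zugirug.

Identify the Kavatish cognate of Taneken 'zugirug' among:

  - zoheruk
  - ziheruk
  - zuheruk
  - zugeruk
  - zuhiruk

zuheruk

Kavatish: *zugirug
  zugirug (rule 1 does not apply)
  zugirug → zugiruk   [final devoicing]
  zugiruk → zuhiruk   [intervocalic lenition]
  zuhiruk → zuheruk   [pre-rhotic lowering]
  giving Kavatish zuheruk.
Among the options, 'zuheruk' alone shows every Kavatish change applied in order.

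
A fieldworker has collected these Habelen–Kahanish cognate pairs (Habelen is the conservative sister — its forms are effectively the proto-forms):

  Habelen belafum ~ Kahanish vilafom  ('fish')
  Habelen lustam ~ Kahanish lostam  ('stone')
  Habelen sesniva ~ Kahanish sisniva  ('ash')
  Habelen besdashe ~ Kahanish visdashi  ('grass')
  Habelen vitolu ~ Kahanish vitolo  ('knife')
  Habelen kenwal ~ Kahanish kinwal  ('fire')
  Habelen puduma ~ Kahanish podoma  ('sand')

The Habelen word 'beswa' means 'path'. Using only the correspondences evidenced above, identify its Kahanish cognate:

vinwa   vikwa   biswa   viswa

belafum ~ vilafom, besdashe ~ visdashi — Habelen b corresponds to Kahanish v word-initially before a front vowel.
belafum ~ vilafom, sesniva ~ sisniva — Habelen e corresponds to Kahanish i after a consonant, before a consonant other than r, m, n, p, b, f, v.
Applying these to Habelen 'beswa':
  beswa → veswa   (b→v word-initially before a front vowel)
  veswa → viswa   (e→i after a consonant, before a consonant other than r, m, n, p, b, f, v)
So the Kahanish cognate is 'viswa'.

viswa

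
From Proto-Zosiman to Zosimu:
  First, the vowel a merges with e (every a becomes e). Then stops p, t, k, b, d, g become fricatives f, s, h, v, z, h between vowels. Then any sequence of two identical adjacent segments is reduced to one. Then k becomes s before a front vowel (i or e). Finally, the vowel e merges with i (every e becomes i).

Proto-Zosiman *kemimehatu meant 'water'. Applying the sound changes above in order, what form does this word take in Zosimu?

Zosimu: *kemimehatu > kemimehetu > kemimehesu > semimehesu > simimihisu  (by vowel merger, intervocalic lenition, palatalisation, vowel merger)

simimihisu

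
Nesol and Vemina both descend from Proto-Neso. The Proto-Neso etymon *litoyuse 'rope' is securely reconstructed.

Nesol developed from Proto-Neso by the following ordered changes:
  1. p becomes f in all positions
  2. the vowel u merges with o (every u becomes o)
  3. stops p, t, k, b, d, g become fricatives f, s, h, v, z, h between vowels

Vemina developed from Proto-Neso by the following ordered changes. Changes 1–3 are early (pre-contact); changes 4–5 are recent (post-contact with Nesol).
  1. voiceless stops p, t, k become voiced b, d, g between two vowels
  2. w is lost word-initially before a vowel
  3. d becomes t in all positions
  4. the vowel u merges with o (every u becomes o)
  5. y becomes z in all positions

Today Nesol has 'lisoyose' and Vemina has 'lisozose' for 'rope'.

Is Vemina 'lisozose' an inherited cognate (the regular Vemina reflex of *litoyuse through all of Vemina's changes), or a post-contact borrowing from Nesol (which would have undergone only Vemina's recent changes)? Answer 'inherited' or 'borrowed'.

borrowed

If inherited, *litoyuse would pass through all of Vemina's changes:
Vemina: *litoyuse
  litoyuse → lidoyuse   [intervocalic voicing]
  lidoyuse (rule 2 does not apply)
  lidoyuse → litoyuse   [unconditioned shift]
  litoyuse → litoyose   [vowel merger]
  litoyose → litozose   [unconditioned shift]
  giving Vemina litozose.
If borrowed from Nesol 'lisoyose' after the early changes, it would undergo only the recent ones:
  rule 4 (vowel merger): no change (lisoyose)
  rule 5 (unconditioned shift): lisoyose → lisozose
  ⇒ as a loan: lisozose
Vemina 'lisozose' matches the loan outcome 'lisozose', not the inherited 'litozose' — it skipped the early Vemina changes, so it was borrowed from Nesol.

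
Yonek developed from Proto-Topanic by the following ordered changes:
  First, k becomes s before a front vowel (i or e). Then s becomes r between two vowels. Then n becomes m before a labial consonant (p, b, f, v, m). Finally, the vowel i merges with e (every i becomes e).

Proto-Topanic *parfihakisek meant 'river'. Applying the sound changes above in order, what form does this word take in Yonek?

parfeharerek

Yonek: start from *parfihakisek.
  rule 1 (palatalisation): parfihakisek → parfihasisek
  rule 2 (rhotacism): parfihasisek → parfiharirek
  rule 3: no change — parfiharirek
  rule 4 (vowel merger): parfiharirek → parfeharerek
  ⇒ Yonek parfeharerek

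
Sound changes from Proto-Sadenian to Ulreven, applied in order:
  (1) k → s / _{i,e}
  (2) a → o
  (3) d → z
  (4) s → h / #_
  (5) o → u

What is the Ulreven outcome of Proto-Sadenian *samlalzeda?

humlulzezu

Ulreven: *samlalzeda
  samlalzeda (rule 1 does not apply)
  samlalzeda → somlolzedo   [vowel merger]
  somlolzedo → somlolzezo   [unconditioned shift]
  somlolzezo → homlolzezo   [debuccalisation]
  homlolzezo → humlulzezu   [vowel merger]
  giving Ulreven humlulzezu.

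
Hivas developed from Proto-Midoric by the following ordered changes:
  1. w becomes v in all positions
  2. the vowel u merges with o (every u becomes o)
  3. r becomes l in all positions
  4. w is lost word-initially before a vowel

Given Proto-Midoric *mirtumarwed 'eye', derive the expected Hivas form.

miltomalved

Hivas: *mirtumarwed > mirtumarved > mirtomarved > miltomalved  (by unconditioned shift, vowel merger, unconditioned shift)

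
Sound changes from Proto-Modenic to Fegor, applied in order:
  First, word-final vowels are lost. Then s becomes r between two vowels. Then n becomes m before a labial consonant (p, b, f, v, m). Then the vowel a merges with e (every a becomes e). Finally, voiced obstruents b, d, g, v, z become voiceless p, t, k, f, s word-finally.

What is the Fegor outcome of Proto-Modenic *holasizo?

Fegor: *holasizo
  holasizo → holasiz   [apocope]
  holasiz → holariz   [rhotacism]
  holariz (rule 3 does not apply)
  holariz → holeriz   [vowel merger]
  holeriz → holeris   [final devoicing]
  giving Fegor holeris.

holeris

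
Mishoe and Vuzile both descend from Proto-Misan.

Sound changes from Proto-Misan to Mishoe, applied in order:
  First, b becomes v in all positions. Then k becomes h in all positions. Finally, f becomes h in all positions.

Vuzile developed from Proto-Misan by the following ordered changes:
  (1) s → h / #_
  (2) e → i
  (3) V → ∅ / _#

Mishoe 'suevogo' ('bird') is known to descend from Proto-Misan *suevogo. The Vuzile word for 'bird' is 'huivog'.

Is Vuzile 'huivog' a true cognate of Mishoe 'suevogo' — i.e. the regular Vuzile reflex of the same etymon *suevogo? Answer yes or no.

yes

Derive the expected Vuzile reflex of *suevogo:
Vuzile: *suevogo > huevogo > huivogo > huivog  (by debuccalisation, vowel merger, apocope)
Vuzile 'huivog' matches the regular reflex exactly, so the pair is cognate.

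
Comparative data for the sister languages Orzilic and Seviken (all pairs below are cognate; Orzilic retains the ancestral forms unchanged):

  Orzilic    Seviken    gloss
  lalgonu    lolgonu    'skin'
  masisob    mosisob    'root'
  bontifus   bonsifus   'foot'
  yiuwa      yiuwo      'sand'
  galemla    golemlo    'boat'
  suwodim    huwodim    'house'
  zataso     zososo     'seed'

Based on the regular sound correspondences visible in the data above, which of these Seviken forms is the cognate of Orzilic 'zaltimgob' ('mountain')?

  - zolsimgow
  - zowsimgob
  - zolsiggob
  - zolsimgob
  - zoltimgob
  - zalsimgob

lalgonu ~ lolgonu, masisob ~ mosisob — Orzilic a corresponds to Seviken o after a consonant, before a consonant other than r, m, n, p, b, f, v.
bontifus ~ bonsifus — Orzilic t corresponds to Seviken s after a consonant, before a front vowel.
Applying these to Orzilic 'zaltimgob':
  zaltimgob → zoltimgob   (a→o after a consonant, before a consonant other than r, m, n, p, b, f, v)
  zoltimgob → zolsimgob   (t→s after a consonant, before a front vowel)
So the Seviken cognate is 'zolsimgob'.

zolsimgob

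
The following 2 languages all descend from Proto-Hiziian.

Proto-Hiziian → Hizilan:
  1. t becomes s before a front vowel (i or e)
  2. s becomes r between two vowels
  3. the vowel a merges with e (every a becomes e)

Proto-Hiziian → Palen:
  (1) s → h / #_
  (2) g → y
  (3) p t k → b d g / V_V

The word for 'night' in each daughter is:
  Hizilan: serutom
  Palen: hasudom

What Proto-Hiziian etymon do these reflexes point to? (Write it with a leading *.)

*sasutom

Position 3: Hizilan has r, Palen has s. Palen preserves s here (none of its changes turn any other segment into s), so the proto-segment is *s.
Position 5: Hizilan has t, Palen has d. Hizilan preserves t here (none of its changes turn any other segment into t), so the proto-segment is *t.
Verify the candidate proto-form against each daughter:
Hizilan: *sasutom
  sasutom (rule 1 does not apply)
  sasutom → sarutom   [rhotacism]
  sarutom → serutom   [vowel merger]
  giving Hizilan serutom.
Palen: *sasutom > hasutom > hasudom  (by debuccalisation, intervocalic voicing)
*sasutom is the unique common source.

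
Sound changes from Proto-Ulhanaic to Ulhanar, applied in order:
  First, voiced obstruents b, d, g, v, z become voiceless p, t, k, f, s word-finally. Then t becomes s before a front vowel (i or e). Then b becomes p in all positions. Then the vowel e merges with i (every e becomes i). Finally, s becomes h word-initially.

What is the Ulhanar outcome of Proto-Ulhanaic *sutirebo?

Ulhanar: start from *sutirebo.
  rule 1: no change — sutirebo
  rule 2 (palatalisation): sutirebo → susirebo
  rule 3 (unconditioned shift): susirebo → susirepo
  rule 4 (vowel merger): susirepo → susiripo
  rule 5 (debuccalisation): susiripo → husiripo
  ⇒ Ulhanar husiripo

husiripo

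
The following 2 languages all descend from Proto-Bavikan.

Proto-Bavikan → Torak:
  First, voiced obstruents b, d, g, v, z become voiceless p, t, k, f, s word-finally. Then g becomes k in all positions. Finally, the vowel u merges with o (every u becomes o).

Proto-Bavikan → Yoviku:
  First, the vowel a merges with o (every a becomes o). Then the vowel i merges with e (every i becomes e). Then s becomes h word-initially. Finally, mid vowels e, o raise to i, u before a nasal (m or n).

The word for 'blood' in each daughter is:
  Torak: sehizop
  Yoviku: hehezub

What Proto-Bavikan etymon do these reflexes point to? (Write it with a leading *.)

Position 4: Torak has i, Yoviku has e. Torak preserves i here (none of its changes turn any other segment into i), so the proto-segment is *i.
Position 1: Torak has s, Yoviku has h. Taking the neighbouring segments as reconstructed: Torak s can only go back to *s; Yoviku h could go back to *s or *h — the one source consistent with every daughter is *s.
Continuing position by position gives *sehizub; check it forward:
Torak: *sehizub
  sehizub → sehizup   [final devoicing]
  sehizup (rule 2 does not apply)
  sehizup → sehizop   [vowel merger]
  giving Torak sehizop.
Yoviku: start from *sehizub.
  rule 1: no change — sehizub
  rule 2 (vowel merger): sehizub → sehezub
  rule 3 (debuccalisation): sehezub → hehezub
  rule 4: no change — hehezub
  ⇒ Yoviku hehezub
Only *sehizub yields all of Torak sehizop, Yoviku hehezub.

*sehizub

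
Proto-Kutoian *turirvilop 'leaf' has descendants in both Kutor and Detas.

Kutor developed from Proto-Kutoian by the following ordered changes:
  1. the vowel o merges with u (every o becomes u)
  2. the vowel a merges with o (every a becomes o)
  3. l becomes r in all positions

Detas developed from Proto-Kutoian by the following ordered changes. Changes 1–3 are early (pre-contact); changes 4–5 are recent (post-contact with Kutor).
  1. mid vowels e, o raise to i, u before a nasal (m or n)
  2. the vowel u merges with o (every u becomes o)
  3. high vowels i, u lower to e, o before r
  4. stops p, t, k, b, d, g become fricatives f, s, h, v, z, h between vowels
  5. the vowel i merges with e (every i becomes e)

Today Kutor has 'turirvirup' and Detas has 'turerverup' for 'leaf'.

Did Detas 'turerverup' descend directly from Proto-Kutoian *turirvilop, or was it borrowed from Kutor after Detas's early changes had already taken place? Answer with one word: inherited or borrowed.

If inherited, *turirvilop would pass through all of Detas's changes:
Detas: *turirvilop
  turirvilop (rule 1 does not apply)
  turirvilop → torirvilop   [vowel merger]
  torirvilop → torervilop   [pre-rhotic lowering]
  torervilop (rule 4 does not apply)
  torervilop → torervelop   [vowel merger]
  giving Detas torervelop.
If borrowed from Kutor 'turirvirup' after the early changes, it would undergo only the recent ones:
  rule 4 (intervocalic lenition): no change (turirvirup)
  rule 5 (vowel merger): turirvirup → turerverup
  ⇒ as a loan: turerverup
Detas 'turerverup' matches the loan outcome 'turerverup', not the inherited 'torervelop' — it skipped the early Detas changes, so it was borrowed from Kutor.

borrowed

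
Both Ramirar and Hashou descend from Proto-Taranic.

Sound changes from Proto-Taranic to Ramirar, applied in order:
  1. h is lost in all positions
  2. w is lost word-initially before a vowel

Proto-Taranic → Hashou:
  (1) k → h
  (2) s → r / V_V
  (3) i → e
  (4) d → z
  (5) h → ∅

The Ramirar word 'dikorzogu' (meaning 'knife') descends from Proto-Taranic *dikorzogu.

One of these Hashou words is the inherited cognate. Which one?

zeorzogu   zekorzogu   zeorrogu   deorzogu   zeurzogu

Hashou: start from *dikorzogu.
  rule 1 (unconditioned shift): dikorzogu → dihorzogu
  rule 2: no change — dihorzogu
  rule 3 (vowel merger): dihorzogu → dehorzogu
  rule 4 (unconditioned shift): dehorzogu → zehorzogu
  rule 5 (h-loss): zehorzogu → zeorzogu
  ⇒ Hashou zeorzogu
Only 'zeorzogu' matches the regular Hashou development of *dikorzogu.

zeorzogu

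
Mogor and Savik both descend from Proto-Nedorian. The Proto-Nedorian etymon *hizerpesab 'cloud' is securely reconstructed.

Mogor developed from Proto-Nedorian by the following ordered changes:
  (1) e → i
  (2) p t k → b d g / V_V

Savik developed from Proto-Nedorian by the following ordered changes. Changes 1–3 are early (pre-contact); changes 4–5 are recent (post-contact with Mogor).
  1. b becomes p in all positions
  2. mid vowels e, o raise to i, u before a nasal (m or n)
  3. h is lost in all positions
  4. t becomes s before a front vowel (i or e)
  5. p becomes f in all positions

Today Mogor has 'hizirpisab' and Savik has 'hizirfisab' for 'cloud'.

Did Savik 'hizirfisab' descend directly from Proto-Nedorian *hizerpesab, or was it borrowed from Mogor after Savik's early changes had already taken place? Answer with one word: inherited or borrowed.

If inherited, *hizerpesab would pass through all of Savik's changes:
Savik: *hizerpesab > hizerpesap > izerpesap > izerfesaf  (by unconditioned shift, h-loss, unconditioned shift)
If borrowed from Mogor 'hizirpisab' after the early changes, it would undergo only the recent ones:
  rule 4 (palatalisation): no change (hizirpisab)
  rule 5 (unconditioned shift): hizirpisab → hizirfisab
  ⇒ as a loan: hizirfisab
Savik 'hizirfisab' matches the loan outcome 'hizirfisab', not the inherited 'izerfesaf' — it skipped the early Savik changes, so it was borrowed from Mogor.

borrowed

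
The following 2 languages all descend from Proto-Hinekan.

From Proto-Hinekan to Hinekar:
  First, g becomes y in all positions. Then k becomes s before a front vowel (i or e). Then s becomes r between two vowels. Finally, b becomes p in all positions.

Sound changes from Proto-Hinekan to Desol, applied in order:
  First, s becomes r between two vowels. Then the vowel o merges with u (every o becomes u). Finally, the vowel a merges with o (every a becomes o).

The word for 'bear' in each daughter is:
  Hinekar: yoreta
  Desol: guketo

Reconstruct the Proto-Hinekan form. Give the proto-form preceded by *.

*goketa

Position 3: Hinekar has r, Desol has k. Desol preserves k here (none of its changes turn any other segment into k), so the proto-segment is *k.
Position 2: Hinekar has o, Desol has u. Hinekar preserves o here (none of its changes turn any other segment into o), so the proto-segment is *o.
Position 6: Hinekar has a, Desol has o. Hinekar preserves a here (none of its changes turn any other segment into a), so the proto-segment is *a.
Verify the candidate proto-form against each daughter:
Hinekar: start from *goketa.
  rule 1 (unconditioned shift): goketa → yoketa
  rule 2 (palatalisation): yoketa → yoseta
  rule 3 (rhotacism): yoseta → yoreta
  rule 4: no change — yoreta
  ⇒ Hinekar yoreta
Desol: *goketa > guketa > guketo  (by vowel merger, vowel merger)
No other proto-form is consistent with every reflex, so the reconstruction is *goketa.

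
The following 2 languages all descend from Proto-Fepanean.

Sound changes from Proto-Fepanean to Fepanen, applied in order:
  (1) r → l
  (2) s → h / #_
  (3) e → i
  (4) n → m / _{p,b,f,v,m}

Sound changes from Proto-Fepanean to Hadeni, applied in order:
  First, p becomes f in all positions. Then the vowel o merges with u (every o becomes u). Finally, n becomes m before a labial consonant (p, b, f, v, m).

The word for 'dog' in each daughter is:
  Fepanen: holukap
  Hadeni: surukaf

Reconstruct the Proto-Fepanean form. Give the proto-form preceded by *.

*sorukap

Position 3: Fepanen has l, Hadeni has r. Hadeni preserves r here (none of its changes turn any other segment into r), so the proto-segment is *r.
Position 2: Fepanen has o, Hadeni has u. Fepanen preserves o here (none of its changes turn any other segment into o), so the proto-segment is *o.
Position 7: Fepanen has p, Hadeni has f. Fepanen preserves p here (none of its changes turn any other segment into p), so the proto-segment is *p.
This points to *sorukap. Verify forward in each daughter:
Fepanen: start from *sorukap.
  rule 1 (unconditioned shift): sorukap → solukap
  rule 2 (debuccalisation): solukap → holukap
  rule 3: no change — holukap
  rule 4: no change — holukap
  ⇒ Fepanen holukap
Hadeni: start from *sorukap.
  rule 1 (unconditioned shift): sorukap → sorukaf
  rule 2 (vowel merger): sorukaf → surukaf
  rule 3: no change — surukaf
  ⇒ Hadeni surukaf
Only *sorukap yields all of Fepanen holukap, Hadeni surukaf.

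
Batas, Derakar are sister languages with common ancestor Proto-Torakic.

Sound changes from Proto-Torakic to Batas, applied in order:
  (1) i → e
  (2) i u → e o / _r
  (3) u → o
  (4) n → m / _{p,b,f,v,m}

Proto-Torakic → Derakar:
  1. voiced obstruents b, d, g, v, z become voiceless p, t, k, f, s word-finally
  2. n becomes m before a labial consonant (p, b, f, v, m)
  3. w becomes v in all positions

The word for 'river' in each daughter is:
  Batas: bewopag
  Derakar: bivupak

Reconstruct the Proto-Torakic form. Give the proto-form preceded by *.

*biwupag

Position 7: Batas has g, Derakar has k. Batas preserves g here (none of its changes turn any other segment into g), so the proto-segment is *g.
Position 4: Batas has o, Derakar has u. Derakar preserves u here (none of its changes turn any other segment into u), so the proto-segment is *u.
Continuing position by position gives *biwupag; check it forward:
Batas: *biwupag > bewupag > bewopag  (by vowel merger, vowel merger)
Derakar: *biwupag > biwupak > bivupak  (by final devoicing, unconditioned shift)
*biwupag is the unique common source.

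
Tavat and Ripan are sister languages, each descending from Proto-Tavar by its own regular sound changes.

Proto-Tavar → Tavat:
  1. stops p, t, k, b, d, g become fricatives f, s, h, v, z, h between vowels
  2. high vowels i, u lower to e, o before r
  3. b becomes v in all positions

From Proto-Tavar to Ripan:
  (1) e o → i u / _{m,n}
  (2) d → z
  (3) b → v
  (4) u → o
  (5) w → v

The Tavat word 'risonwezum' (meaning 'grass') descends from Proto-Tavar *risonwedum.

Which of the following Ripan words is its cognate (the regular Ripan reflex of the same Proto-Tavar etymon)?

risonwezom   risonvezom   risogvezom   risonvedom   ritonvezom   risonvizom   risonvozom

risonvezom

Ripan: start from *risonwedum.
  rule 1 (pre-nasal raising): risonwedum → risunwedum
  rule 2 (unconditioned shift): risunwedum → risunwezum
  rule 3: no change — risunwezum
  rule 4 (vowel merger): risunwezum → risonwezom
  rule 5 (unconditioned shift): risonwezom → risonvezom
  ⇒ Ripan risonvezom
The other candidates each miss or misapply at least one Ripan change.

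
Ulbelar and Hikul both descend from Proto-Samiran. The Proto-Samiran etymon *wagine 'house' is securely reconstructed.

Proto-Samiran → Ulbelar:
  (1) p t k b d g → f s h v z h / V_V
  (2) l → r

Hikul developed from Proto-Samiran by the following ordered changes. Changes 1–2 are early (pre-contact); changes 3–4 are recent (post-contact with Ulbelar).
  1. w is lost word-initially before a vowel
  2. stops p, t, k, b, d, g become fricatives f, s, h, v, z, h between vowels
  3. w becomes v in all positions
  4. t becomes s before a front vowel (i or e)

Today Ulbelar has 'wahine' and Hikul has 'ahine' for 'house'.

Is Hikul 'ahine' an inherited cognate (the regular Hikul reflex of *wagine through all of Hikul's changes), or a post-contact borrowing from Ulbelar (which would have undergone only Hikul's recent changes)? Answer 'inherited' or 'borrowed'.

If inherited, *wagine would pass through all of Hikul's changes:
Hikul: *wagine > agine > ahine  (by glide loss, intervocalic lenition)
If borrowed from Ulbelar 'wahine' after the early changes, it would undergo only the recent ones:
  rule 3 (unconditioned shift): wahine → vahine
  rule 4 (palatalisation): no change (vahine)
  ⇒ as a loan: vahine
Hikul 'ahine' matches the inherited outcome exactly, so it is an inherited cognate, not a loan.

inherited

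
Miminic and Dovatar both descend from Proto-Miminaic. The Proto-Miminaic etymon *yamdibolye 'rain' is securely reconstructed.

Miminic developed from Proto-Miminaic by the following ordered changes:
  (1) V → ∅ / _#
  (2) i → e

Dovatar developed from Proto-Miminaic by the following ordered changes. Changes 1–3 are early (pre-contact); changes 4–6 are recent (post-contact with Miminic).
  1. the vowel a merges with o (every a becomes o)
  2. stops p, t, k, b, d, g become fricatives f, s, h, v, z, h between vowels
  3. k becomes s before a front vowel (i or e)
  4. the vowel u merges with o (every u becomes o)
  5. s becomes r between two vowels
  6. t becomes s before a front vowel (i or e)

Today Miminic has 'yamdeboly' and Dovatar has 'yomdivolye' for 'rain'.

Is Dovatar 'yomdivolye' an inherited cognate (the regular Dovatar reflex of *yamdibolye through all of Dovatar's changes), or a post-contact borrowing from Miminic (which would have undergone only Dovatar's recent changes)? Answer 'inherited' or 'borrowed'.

If inherited, *yamdibolye would pass through all of Dovatar's changes:
Dovatar: *yamdibolye > yomdibolye > yomdivolye  (by vowel merger, intervocalic lenition)
If borrowed from Miminic 'yamdeboly' after the early changes, it would undergo only the recent ones:
  rule 4 (vowel merger): no change (yamdeboly)
  rule 5 (rhotacism): no change (yamdeboly)
  rule 6 (palatalisation): no change (yamdeboly)
  ⇒ as a loan: yamdeboly
Dovatar 'yomdivolye' matches the inherited outcome exactly, so it is an inherited cognate, not a loan.

inherited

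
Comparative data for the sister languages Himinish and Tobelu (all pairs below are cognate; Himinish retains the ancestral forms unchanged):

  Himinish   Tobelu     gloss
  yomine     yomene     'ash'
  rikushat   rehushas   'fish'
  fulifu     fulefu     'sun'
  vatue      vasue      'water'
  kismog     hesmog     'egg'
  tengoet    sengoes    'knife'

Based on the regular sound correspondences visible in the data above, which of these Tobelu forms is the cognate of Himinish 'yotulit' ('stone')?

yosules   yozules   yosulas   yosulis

yosules

vatue ~ vasue — Himinish t corresponds to Tobelu s between vowels (before a back vowel).
rikushat ~ rehushas, kismog ~ hesmog — Himinish i corresponds to Tobelu e after a consonant, before a consonant other than r, m, n, p, b, f, v.
rikushat ~ rehushas, tengoet ~ sengoes — Himinish t corresponds to Tobelu s word-finally.
Applying these to Himinish 'yotulit':
  yotulit → yosulit   (t→s between vowels (before a back vowel))
  yosulit → yosulet   (i→e after a consonant, before a consonant other than r, m, n, p, b, f, v)
  yosulet → yosules   (t→s word-finally)
So the Tobelu cognate is 'yosules'.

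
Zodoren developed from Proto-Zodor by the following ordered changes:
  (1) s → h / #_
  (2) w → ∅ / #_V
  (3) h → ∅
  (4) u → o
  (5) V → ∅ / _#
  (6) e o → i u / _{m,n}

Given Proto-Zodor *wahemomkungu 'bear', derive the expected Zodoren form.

Zodoren: *wahemomkungu > ahemomkungu > aemomkungu > aemomkongo > aemomkong > aimumkung  (by glide loss, h-loss, vowel merger, apocope, pre-nasal raising)

aimumkung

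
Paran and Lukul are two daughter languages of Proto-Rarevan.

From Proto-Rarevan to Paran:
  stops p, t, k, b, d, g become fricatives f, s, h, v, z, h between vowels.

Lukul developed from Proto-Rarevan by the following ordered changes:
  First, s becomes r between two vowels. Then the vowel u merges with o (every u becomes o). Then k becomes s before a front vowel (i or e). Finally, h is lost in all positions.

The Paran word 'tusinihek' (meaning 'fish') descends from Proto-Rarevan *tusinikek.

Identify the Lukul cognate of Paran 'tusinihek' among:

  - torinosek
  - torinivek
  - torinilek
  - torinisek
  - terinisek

torinisek

Lukul: *tusinikek > turinikek > torinikek > torinisek  (by rhotacism, vowel merger, palatalisation)
Among the options, 'torinisek' alone shows every Lukul change applied in order.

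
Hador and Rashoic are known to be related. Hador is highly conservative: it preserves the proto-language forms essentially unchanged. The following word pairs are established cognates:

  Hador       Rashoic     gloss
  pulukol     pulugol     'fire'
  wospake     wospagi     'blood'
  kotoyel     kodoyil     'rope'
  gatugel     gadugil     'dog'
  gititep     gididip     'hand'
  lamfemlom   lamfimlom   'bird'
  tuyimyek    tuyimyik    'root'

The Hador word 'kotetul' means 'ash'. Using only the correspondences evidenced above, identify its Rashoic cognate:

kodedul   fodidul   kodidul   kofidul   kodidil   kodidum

gititep ~ gididip — Hador t corresponds to Rashoic d between vowels (before a front vowel).
kotoyel ~ kodoyil, gatugel ~ gadugil — Hador e corresponds to Rashoic i after a consonant, before a consonant other than r, m, n, p, b, f, v.
gatugel ~ gadugil — Hador t corresponds to Rashoic d between vowels (before a back vowel).
Applying these to Hador 'kotetul':
  kotetul → kodetul   (t→d between vowels (before a front vowel))
  kodetul → koditul   (e→i after a consonant, before a consonant other than r, m, n, p, b, f, v)
  koditul → kodidul   (t→d between vowels (before a back vowel))
So the Rashoic cognate is 'kodidul'.

kodidul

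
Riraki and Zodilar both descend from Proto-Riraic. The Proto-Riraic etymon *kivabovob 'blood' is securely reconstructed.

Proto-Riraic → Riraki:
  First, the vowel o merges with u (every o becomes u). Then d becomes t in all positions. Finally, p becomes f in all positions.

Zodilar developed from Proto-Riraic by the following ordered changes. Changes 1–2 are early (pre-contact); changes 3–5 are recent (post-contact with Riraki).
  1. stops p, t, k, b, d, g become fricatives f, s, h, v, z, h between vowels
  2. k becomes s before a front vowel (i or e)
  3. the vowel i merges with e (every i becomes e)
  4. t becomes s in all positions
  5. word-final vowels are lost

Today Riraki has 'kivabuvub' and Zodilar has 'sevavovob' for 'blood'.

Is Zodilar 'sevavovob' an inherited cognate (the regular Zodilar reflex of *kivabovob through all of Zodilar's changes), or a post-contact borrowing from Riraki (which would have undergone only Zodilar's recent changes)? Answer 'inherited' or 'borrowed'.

If inherited, *kivabovob would pass through all of Zodilar's changes:
Zodilar: start from *kivabovob.
  rule 1 (intervocalic lenition): kivabovob → kivavovob
  rule 2 (palatalisation): kivavovob → sivavovob
  rule 3 (vowel merger): sivavovob → sevavovob
  rule 4: no change — sevavovob
  rule 5: no change — sevavovob
  ⇒ Zodilar sevavovob
If borrowed from Riraki 'kivabuvub' after the early changes, it would undergo only the recent ones:
  rule 3 (vowel merger): kivabuvub → kevabuvub
  rule 4 (unconditioned shift): no change (kevabuvub)
  rule 5 (apocope): no change (kevabuvub)
  ⇒ as a loan: kevabuvub
Zodilar 'sevavovob' matches the inherited outcome exactly, so it is an inherited cognate, not a loan.

inherited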